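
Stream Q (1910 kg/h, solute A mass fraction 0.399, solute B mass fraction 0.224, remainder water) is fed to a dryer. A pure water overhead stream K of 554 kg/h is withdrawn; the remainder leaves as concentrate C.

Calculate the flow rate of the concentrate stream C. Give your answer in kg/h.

1356 kg/h

Concentrate = 1910 − 554 = 1356 kg/h.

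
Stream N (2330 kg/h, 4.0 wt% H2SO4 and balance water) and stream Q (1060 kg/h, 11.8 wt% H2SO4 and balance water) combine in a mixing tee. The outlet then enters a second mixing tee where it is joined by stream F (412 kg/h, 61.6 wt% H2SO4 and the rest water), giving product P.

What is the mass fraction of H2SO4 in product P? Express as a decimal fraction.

0.1242

Overall, product flow = 3802 kg/h.
H2SO4 in = 2330×0.040 + 1060×0.118 + 412×0.616 = 472.07 kg/h.
H2SO4 fraction in P = 0.1242.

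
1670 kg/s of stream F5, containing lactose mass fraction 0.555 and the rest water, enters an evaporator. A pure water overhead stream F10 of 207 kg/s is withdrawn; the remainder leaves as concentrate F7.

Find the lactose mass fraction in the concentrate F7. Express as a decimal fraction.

lactose is not removed: 1670×0.555 = 926.85 kg/s of lactose enters F7.
Concentrate = 1670 − 207 = 1463 kg/s.
Mass fraction = 926.85/1463 = 0.634.

0.634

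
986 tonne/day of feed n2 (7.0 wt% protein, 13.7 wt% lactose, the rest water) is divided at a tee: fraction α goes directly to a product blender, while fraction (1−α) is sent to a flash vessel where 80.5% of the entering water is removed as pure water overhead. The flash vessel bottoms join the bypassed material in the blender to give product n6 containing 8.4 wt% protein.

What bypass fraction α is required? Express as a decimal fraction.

All 986×0.070 = 69.02 tonne/day of protein reaches n6, so n6 = 69.02/0.084 = 821.67 tonne/day and vapour = 164.33 tonne/day.
The evaporator receives (1−α)·986 of feed at 0.793 water and removes 0.805 of that water:
0.805×0.793×(1−α)×986 = 164.33
(1−α) = 164.33/629.43 = 0.2611;  α = 0.7389.

0.739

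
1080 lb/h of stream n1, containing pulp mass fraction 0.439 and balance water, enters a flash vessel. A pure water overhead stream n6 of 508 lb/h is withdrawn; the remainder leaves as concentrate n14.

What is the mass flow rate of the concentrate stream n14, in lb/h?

572 lb/h

Concentrate = 1080 − 508 = 572 lb/h.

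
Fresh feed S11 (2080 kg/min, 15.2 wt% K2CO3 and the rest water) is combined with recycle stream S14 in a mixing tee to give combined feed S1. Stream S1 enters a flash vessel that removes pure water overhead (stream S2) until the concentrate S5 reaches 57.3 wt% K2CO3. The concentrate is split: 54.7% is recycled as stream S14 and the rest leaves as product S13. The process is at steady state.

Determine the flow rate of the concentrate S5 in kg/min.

Overall K2CO3 balance (none leaves overhead): K2CO3 in fresh feed = K2CO3 in product, i.e. 2080×0.152 = (1−0.547)·S5·0.573.
S5 = 316.16/(0.573×0.453) = 1218 kg/min.

1218 kg/min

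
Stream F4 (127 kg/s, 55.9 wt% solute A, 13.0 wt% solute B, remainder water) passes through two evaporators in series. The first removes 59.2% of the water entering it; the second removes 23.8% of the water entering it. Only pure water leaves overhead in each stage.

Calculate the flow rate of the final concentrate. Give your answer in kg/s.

99.78 kg/s

water in feed = 127×0.311 = 39.497 kg/s.
After stage 1: water left = (1−0.592)×39.497 = 16.115; stream total = 103.62 kg/s.
After stage 2: water left = (1−0.238)×16.115 = 12.279; final concentrate = 99.782 kg/s.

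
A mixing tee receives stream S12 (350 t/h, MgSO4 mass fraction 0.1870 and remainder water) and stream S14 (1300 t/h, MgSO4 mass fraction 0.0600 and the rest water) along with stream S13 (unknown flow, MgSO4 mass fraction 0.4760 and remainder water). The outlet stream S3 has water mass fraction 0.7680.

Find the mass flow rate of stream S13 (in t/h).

980.9 t/h

Let S13 be the unknown flow. Total out = 1650 + S13.
water balance: 1506.5 + 0.524·S13 = 0.768·(1650 + S13)
(0.524 − 0.768)·S13 = 0.768×1650 − 1506.5 = -239.35
S13 = -239.35 / -0.244 = 980.94 t/h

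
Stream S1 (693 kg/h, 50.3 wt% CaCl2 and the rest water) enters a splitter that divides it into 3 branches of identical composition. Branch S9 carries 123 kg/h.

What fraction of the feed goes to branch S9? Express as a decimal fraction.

0.177

Fraction to S9 = 123/693 = 0.1775.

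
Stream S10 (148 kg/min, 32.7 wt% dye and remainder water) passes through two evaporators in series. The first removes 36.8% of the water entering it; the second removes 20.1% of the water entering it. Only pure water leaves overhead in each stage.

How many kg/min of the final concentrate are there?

water in feed = 148×0.673 = 99.604 kg/min.
After stage 1: water left = (1−0.368)×99.604 = 62.95; stream total = 111.35 kg/min.
After stage 2: water left = (1−0.201)×62.95 = 50.297; final concentrate = 98.693 kg/min.

98.69 kg/min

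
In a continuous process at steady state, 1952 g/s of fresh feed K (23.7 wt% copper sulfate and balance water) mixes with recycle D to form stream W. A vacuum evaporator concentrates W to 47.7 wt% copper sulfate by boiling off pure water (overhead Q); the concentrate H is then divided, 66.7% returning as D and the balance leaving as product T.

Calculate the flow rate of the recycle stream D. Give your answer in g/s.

1943 g/s

Overall copper sulfate balance (none leaves overhead): copper sulfate in fresh feed = copper sulfate in product, i.e. 1952×0.237 = (1−0.667)·H·0.477.
H = 462.62/(0.477×0.333) = 2912.5 g/s.
Recycle D = 0.667×2912.5 = 1942.6 g/s.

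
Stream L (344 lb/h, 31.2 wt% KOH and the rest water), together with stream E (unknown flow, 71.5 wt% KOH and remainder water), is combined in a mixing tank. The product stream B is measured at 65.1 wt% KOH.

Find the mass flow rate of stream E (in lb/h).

Let E be the unknown flow. Total out = 344 + E.
KOH balance: 107.33 + 0.715·E = 0.651·(344 + E)
(0.715 − 0.651)·E = 0.651×344 − 107.33 = 116.62
E = 116.62 / 0.064 = 1822.1 lb/h

1822 lb/h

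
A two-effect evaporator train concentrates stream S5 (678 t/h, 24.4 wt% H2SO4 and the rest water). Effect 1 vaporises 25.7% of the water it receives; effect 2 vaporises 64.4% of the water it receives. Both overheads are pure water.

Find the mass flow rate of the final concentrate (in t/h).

301 t/h

water in feed = 678×0.756 = 512.57 t/h.
After stage 1: water left = (1−0.257)×512.57 = 380.84; stream total = 546.27 t/h.
After stage 2: water left = (1−0.644)×380.84 = 135.58; final concentrate = 301.01 t/h.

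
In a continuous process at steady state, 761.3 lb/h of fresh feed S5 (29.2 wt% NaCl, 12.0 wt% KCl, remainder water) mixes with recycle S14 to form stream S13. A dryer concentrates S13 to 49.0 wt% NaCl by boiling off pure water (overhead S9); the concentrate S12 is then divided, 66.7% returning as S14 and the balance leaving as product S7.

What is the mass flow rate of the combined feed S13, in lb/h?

Overall NaCl balance (none leaves overhead): NaCl in fresh feed = NaCl in product, i.e. 761.3×0.292 = (1−0.667)·S12·0.490.
S12 = 222.3/(0.490×0.333) = 1362.4 lb/h.
Recycle S14 = 0.667×1362.4 = 908.71 lb/h.
Combined feed S13 = 761.3 + 908.71 = 1670 lb/h.

1670 lb/h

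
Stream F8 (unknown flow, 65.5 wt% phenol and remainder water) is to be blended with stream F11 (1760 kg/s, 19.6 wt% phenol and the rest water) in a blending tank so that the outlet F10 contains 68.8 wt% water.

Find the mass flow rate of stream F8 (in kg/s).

Let F8 be the unknown flow. Total out = 1760 + F8.
water balance: 1415 + 0.345·F8 = 0.688·(1760 + F8)
(0.345 − 0.688)·F8 = 0.688×1760 − 1415 = -204.16
F8 = -204.16 / -0.343 = 595.22 kg/s

595.2 kg/s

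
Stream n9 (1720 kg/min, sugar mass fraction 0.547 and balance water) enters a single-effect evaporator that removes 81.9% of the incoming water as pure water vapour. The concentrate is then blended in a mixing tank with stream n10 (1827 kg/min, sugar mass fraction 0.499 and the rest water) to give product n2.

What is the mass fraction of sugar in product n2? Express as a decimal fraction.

Vapour removed = 0.819×0.453×1720 = 638.13 kg/min; concentrate = 1081.9 kg/min.
sugar reaching the mixer = 940.84 (from concentrate) + 1827×0.499 = 1852.5 kg/min.
Product flow = 1081.9 + 1827 = 2908.9 kg/min; sugar fraction = 0.637.

0.637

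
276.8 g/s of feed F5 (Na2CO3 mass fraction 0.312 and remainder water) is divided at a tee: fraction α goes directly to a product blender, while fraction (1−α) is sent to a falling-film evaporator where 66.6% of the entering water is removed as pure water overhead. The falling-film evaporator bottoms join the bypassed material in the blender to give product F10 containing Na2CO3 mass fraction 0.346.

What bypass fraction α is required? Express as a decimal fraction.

All 276.8×0.312 = 86.362 g/s of Na2CO3 reaches F10, so F10 = 86.362/0.346 = 249.6 g/s and vapour = 27.2 g/s.
The evaporator receives (1−α)·276.8 of feed at 0.688 water and removes 0.666 of that water:
0.666×0.688×(1−α)×276.8 = 27.2
(1−α) = 27.2/126.83 = 0.2145;  α = 0.7855.

0.786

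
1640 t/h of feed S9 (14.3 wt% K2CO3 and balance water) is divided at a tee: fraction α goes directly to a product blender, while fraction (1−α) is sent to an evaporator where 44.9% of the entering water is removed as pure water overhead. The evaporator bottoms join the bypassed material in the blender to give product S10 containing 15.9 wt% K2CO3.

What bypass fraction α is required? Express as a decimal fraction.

0.738

All 1640×0.143 = 234.52 t/h of K2CO3 reaches S10, so S10 = 234.52/0.159 = 1475 t/h and vapour = 165.03 t/h.
The evaporator receives (1−α)·1640 of feed at 0.857 water and removes 0.449 of that water:
0.449×0.857×(1−α)×1640 = 165.03
(1−α) = 165.03/631.06 = 0.2615;  α = 0.7385.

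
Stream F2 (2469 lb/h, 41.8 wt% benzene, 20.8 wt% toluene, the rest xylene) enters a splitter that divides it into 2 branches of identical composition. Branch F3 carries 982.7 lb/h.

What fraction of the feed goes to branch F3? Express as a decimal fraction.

0.398

Fraction to F3 = 982.7/2469 = 0.3980.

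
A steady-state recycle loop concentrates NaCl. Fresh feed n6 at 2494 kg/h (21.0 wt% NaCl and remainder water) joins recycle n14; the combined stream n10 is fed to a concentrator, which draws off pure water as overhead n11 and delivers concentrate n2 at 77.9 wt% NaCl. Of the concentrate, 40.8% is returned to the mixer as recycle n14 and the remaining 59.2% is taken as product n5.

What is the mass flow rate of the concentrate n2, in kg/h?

Overall NaCl balance (none leaves overhead): NaCl in fresh feed = NaCl in product, i.e. 2494×0.210 = (1−0.408)·n2·0.779.
n2 = 523.74/(0.779×0.592) = 1135.7 kg/h.

1136 kg/h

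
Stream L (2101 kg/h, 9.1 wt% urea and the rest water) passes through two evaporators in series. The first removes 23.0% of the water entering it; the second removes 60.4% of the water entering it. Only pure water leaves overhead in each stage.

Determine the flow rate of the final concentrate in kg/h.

773.5 kg/h

water in feed = 2101×0.909 = 1909.8 kg/h.
After stage 1: water left = (1−0.230)×1909.8 = 1470.6; stream total = 1661.7 kg/h.
After stage 2: water left = (1−0.604)×1470.6 = 582.34; final concentrate = 773.53 kg/h.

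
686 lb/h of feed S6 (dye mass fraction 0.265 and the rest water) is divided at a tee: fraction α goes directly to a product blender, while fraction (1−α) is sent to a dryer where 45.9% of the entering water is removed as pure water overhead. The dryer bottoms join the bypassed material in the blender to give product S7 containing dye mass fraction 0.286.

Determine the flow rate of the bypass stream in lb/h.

All 686×0.265 = 181.79 lb/h of dye reaches S7, so S7 = 181.79/0.286 = 635.63 lb/h and vapour = 50.371 lb/h.
The evaporator receives (1−α)·686 of feed at 0.735 water and removes 0.459 of that water:
0.459×0.735×(1−α)×686 = 50.371
(1−α) = 50.371/231.43 = 0.2176;  α = 0.7824.
Bypass flow = 0.7824×686 = 536.69 lb/h.

536.7 lb/h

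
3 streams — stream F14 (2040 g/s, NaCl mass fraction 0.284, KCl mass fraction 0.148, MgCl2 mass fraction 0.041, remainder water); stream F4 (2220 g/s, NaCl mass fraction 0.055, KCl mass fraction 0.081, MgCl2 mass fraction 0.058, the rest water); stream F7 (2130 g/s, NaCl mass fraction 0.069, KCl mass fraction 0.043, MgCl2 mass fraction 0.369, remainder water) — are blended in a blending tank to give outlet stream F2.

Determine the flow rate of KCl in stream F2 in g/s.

573.3 g/s

KCl out = KCl in = 2040×0.148 + 2220×0.081 + 2130×0.043 = 573.33 g/s.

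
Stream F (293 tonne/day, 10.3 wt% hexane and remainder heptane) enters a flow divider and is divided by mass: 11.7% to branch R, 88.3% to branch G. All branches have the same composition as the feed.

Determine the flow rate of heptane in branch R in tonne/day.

30.75 tonne/day

Branch R total = 0.117×293 = 34.281 tonne/day.
heptane in R = 0.897×34.281 = 30.75 tonne/day.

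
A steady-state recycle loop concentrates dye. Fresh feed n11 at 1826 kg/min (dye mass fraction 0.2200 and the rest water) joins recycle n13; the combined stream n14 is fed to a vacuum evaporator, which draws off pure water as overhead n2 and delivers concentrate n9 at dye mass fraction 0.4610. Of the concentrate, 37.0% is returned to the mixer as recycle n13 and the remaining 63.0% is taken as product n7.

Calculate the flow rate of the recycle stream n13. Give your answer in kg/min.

Overall dye balance (none leaves overhead): dye in fresh feed = dye in product, i.e. 1826×0.220 = (1−0.370)·n9·0.461.
n9 = 401.72/(0.461×0.630) = 1383.2 kg/min.
Recycle n13 = 0.370×1383.2 = 511.78 kg/min.

511.8 kg/min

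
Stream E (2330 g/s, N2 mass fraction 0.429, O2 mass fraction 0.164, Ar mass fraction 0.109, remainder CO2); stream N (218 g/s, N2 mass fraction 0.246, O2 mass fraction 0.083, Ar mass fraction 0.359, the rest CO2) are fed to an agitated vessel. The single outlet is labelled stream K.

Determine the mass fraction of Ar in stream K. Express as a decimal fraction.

0.130

Total flow out = 2330 + 218 = 2548 g/s.
Ar in = 2330×0.109 + 218×0.359 = 332.23 g/s.
Ar mass fraction in K = 332.23/2548 = 0.130.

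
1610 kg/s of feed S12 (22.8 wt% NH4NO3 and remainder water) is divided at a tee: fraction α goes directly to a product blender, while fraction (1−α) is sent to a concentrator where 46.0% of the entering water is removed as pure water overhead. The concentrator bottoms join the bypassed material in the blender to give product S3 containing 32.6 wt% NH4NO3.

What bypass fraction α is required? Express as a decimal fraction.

0.153

All 1610×0.228 = 367.08 kg/s of NH4NO3 reaches S3, so S3 = 367.08/0.326 = 1126 kg/s and vapour = 483.99 kg/s.
The evaporator receives (1−α)·1610 of feed at 0.772 water and removes 0.460 of that water:
0.460×0.772×(1−α)×1610 = 483.99
(1−α) = 483.99/571.74 = 0.8465;  α = 0.1535.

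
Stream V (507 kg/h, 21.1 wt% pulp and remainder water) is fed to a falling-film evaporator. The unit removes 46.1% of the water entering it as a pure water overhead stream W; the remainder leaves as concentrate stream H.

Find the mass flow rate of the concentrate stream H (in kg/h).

water entering = 507×0.789 = 400.02 kg/h; overhead removed = 0.461×400.02 = 184.41 kg/h.
Concentrate = 507 − 184.41 = 322.59 kg/h.

322.6 kg/h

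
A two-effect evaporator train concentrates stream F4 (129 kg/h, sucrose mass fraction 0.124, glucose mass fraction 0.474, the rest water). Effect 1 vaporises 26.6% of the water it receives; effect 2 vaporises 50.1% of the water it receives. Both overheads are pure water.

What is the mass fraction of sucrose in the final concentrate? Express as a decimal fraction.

0.166

water in feed = 129×0.402 = 51.858 kg/h.
After stage 1: water left = (1−0.266)×51.858 = 38.064; stream total = 115.21 kg/h.
After stage 2: water left = (1−0.501)×38.064 = 18.994; final concentrate = 96.136 kg/h.
sucrose fraction = 15.996/96.136 = 0.166.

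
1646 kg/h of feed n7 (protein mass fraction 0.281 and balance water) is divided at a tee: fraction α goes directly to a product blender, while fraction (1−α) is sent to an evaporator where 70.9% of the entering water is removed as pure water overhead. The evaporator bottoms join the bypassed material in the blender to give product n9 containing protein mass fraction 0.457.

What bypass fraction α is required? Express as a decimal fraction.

All 1646×0.281 = 462.53 kg/h of protein reaches n9, so n9 = 462.53/0.457 = 1012.1 kg/h and vapour = 633.91 kg/h.
The evaporator receives (1−α)·1646 of feed at 0.719 water and removes 0.709 of that water:
0.709×0.719×(1−α)×1646 = 633.91
(1−α) = 633.91/839.08 = 0.7555;  α = 0.2445.

0.245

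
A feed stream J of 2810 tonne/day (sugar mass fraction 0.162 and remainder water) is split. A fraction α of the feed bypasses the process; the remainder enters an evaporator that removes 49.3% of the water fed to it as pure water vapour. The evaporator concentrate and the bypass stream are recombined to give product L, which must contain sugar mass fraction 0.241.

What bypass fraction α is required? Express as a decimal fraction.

All 2810×0.162 = 455.22 tonne/day of sugar reaches L, so L = 455.22/0.241 = 1888.9 tonne/day and vapour = 921.12 tonne/day.
The evaporator receives (1−α)·2810 of feed at 0.838 water and removes 0.493 of that water:
0.493×0.838×(1−α)×2810 = 921.12
(1−α) = 921.12/1160.9 = 0.7934;  α = 0.2066.

0.207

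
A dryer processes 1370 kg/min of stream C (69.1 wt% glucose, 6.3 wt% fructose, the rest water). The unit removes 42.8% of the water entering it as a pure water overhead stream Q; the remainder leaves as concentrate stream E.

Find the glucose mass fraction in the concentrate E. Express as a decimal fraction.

glucose is not removed: 1370×0.691 = 946.67 kg/min of glucose enters E.
water entering = 1370×0.246 = 337.02 kg/min; overhead removed = 0.428×337.02 = 144.24 kg/min.
Concentrate = 1370 − 144.24 = 1225.8 kg/min.
Mass fraction = 946.67/1225.8 = 0.7723.

0.7723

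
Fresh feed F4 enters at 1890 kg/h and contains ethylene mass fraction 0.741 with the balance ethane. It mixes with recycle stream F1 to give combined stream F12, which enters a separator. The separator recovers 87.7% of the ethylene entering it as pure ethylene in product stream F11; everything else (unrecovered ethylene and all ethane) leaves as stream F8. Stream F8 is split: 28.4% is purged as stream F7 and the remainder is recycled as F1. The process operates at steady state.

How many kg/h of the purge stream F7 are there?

ethane enters only via F4 and leaves only via the purge: 1890×0.259 = 0.284×(ethane in F8), and the separator passes all ethane, so ethane in F12 = ethane in F8 = 1723.6 kg/h.
ethylene in F12: m_A = 1890×0.741 + (1−0.284)·(1−0.877)·m_A, so m_A = 1400.5/0.9119 = 1535.7 kg/h.
F8 = (1−0.877)×1535.7 + 1723.6 = 1912.5 kg/h.
Purge F7 = 0.284×1912.5 = 543.16 kg/h.

543.2 kg/h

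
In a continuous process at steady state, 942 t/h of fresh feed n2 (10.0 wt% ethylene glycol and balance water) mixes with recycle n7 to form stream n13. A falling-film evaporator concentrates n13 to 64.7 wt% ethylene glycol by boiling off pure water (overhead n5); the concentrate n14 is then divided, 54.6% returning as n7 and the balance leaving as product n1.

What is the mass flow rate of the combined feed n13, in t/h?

1117 t/h

Overall ethylene glycol balance (none leaves overhead): ethylene glycol in fresh feed = ethylene glycol in product, i.e. 942×0.100 = (1−0.546)·n14·0.647.
n14 = 94.2/(0.647×0.454) = 320.69 t/h.
Recycle n7 = 0.546×320.69 = 175.1 t/h.
Combined feed n13 = 942 + 175.1 = 1117.1 t/h.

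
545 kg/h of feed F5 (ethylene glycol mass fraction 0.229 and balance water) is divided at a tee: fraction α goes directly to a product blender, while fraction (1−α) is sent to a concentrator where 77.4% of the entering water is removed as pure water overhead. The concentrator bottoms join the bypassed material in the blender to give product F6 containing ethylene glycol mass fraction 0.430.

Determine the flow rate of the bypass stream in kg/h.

118.1 kg/h

All 545×0.229 = 124.81 kg/h of ethylene glycol reaches F6, so F6 = 124.81/0.430 = 290.24 kg/h and vapour = 254.76 kg/h.
The evaporator receives (1−α)·545 of feed at 0.771 water and removes 0.774 of that water:
0.774×0.771×(1−α)×545 = 254.76
(1−α) = 254.76/325.23 = 0.7833;  α = 0.2167.
Bypass flow = 0.2167×545 = 118.1 kg/h.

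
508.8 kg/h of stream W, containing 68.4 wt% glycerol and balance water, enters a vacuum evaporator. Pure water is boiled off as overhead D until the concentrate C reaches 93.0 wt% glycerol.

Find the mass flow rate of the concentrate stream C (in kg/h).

glycerol is conserved: 508.8×0.684 = 348.02 kg/h all reports to the concentrate.
Concentrate = 348.02/(target fraction) = 374.21 kg/h.

374.2 kg/h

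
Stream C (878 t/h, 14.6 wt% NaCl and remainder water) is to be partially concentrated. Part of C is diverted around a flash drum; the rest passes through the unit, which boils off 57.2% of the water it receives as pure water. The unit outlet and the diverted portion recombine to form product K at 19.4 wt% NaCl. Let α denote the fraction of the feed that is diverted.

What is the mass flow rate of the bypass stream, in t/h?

433.3 t/h

All 878×0.146 = 128.19 t/h of NaCl reaches K, so K = 128.19/0.194 = 660.76 t/h and vapour = 217.24 t/h.
The evaporator receives (1−α)·878 of feed at 0.854 water and removes 0.572 of that water:
0.572×0.854×(1−α)×878 = 217.24
(1−α) = 217.24/428.89 = 0.5065;  α = 0.4935.
Bypass flow = 0.4935×878 = 433.29 t/h.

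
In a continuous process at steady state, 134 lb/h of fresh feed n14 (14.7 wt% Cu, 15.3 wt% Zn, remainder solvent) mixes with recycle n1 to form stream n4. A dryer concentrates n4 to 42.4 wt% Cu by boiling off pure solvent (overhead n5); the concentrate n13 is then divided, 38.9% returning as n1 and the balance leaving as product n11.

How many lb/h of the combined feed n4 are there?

163.6 lb/h

Overall Cu balance (none leaves overhead): Cu in fresh feed = Cu in product, i.e. 134×0.147 = (1−0.389)·n13·0.424.
n13 = 19.698/(0.424×0.611) = 76.035 lb/h.
Recycle n1 = 0.389×76.035 = 29.578 lb/h.
Combined feed n4 = 134 + 29.578 = 163.58 lb/h.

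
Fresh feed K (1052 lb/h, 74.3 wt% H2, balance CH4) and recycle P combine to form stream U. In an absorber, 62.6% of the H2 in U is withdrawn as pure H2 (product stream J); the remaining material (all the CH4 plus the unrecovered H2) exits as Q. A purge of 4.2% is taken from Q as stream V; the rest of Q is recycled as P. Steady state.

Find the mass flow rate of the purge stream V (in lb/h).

289.5 lb/h

CH4 enters only via K and leaves only via the purge: 1052×0.257 = 0.042×(CH4 in Q), and the absorber passes all CH4, so CH4 in U = CH4 in Q = 6437.2 lb/h.
H2 in U: m_A = 1052×0.743 + (1−0.042)·(1−0.626)·m_A, so m_A = 781.64/0.6417 = 1218.1 lb/h.
Q = (1−0.626)×1218.1 + 6437.2 = 6892.8 lb/h.
Purge V = 0.042×6892.8 = 289.5 lb/h.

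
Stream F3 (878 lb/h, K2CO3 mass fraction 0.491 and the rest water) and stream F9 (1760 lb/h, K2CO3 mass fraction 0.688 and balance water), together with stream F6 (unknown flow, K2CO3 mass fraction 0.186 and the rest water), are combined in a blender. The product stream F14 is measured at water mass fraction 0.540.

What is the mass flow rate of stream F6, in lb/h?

Let F6 be the unknown flow. Total out = 2638 + F6.
water balance: 996.02 + 0.814·F6 = 0.540·(2638 + F6)
(0.814 − 0.540)·F6 = 0.540×2638 − 996.02 = 428.5
F6 = 428.5 / 0.274 = 1563.9 lb/h

1564 lb/h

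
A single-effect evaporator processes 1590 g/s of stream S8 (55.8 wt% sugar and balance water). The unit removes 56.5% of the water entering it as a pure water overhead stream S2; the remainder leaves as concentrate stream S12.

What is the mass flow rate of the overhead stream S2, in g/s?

397.1 g/s

water entering = 1590×0.442 = 702.78 g/s; overhead removed = 0.565×702.78 = 397.07 g/s.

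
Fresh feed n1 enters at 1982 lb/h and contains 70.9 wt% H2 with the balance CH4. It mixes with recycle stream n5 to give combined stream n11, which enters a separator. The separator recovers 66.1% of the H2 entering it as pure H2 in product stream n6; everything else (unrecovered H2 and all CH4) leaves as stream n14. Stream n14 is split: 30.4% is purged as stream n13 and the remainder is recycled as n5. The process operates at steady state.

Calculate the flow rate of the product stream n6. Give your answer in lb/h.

H2 in n11: m_A = 1982×0.709 + (1−0.304)·(1−0.661)·m_A, so m_A = 1405.2/0.7641 = 1839.2 lb/h.
Product n6 = 0.661×1839.2 = 1215.7 lb/h.

1216 lb/h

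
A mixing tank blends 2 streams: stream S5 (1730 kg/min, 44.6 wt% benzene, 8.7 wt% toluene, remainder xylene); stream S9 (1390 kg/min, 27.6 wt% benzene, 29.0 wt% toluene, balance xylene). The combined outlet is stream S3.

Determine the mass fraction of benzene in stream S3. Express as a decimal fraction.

Total flow out = 1730 + 1390 = 3120 kg/min.
benzene in = 1730×0.446 + 1390×0.276 = 1155.2 kg/min.
benzene mass fraction in S3 = 1155.2/3120 = 0.370.

0.370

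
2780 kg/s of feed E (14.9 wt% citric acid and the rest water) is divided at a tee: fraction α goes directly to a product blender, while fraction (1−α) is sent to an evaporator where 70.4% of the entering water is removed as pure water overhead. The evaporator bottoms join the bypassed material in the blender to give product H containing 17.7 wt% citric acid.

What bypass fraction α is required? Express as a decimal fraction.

All 2780×0.149 = 414.22 kg/s of citric acid reaches H, so H = 414.22/0.177 = 2340.2 kg/s and vapour = 439.77 kg/s.
The evaporator receives (1−α)·2780 of feed at 0.851 water and removes 0.704 of that water:
0.704×0.851×(1−α)×2780 = 439.77
(1−α) = 439.77/1665.5 = 0.2640;  α = 0.7360.

0.736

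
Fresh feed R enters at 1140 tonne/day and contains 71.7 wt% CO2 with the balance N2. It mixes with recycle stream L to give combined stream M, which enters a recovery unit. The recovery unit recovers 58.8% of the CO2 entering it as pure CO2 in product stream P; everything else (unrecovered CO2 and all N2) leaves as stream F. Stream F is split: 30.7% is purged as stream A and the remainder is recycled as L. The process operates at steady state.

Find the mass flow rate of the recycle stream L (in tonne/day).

1055 tonne/day

N2 enters only via R and leaves only via the purge: 1140×0.283 = 0.307×(N2 in F), and the recovery unit passes all N2, so N2 in M = N2 in F = 1050.9 tonne/day.
CO2 in M: m_A = 1140×0.717 + (1−0.307)·(1−0.588)·m_A, so m_A = 817.38/0.7145 = 1144 tonne/day.
F = (1−0.588)×1144 + 1050.9 = 1522.2 tonne/day.
Recycle L = (1−0.307)×1522.2 = 1054.9 tonne/day.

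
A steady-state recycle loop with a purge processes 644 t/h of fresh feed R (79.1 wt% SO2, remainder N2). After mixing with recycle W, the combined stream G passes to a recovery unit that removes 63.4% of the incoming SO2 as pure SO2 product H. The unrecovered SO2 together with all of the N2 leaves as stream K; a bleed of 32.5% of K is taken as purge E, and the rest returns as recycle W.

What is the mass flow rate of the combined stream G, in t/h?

1091 t/h

N2 enters only via R and leaves only via the purge: 644×0.209 = 0.325×(N2 in K), and the recovery unit passes all N2, so N2 in G = N2 in K = 414.14 t/h.
SO2 in G: m_A = 644×0.791 + (1−0.325)·(1−0.634)·m_A, so m_A = 509.4/0.7530 = 676.54 t/h.
G = 676.54 + 414.14 = 1090.7 t/h.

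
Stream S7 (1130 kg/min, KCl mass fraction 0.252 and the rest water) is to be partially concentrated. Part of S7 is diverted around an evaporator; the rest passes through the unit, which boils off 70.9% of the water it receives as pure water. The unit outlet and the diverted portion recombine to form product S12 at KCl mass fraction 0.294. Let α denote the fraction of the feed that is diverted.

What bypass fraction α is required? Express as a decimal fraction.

All 1130×0.252 = 284.76 kg/min of KCl reaches S12, so S12 = 284.76/0.294 = 968.57 kg/min and vapour = 161.43 kg/min.
The evaporator receives (1−α)·1130 of feed at 0.748 water and removes 0.709 of that water:
0.709×0.748×(1−α)×1130 = 161.43
(1−α) = 161.43/599.28 = 0.2694;  α = 0.7306.

0.731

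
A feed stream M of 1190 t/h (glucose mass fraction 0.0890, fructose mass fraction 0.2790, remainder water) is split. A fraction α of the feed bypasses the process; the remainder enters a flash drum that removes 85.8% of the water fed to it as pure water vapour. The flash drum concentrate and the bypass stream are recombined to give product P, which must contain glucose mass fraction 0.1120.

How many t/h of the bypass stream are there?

739.3 t/h

All 1190×0.089 = 105.91 t/h of glucose reaches P, so P = 105.91/0.112 = 945.62 t/h and vapour = 244.38 t/h.
The evaporator receives (1−α)·1190 of feed at 0.632 water and removes 0.858 of that water:
0.858×0.632×(1−α)×1190 = 244.38
(1−α) = 244.38/645.28 = 0.3787;  α = 0.6213.
Bypass flow = 0.6213×1190 = 739.34 t/h.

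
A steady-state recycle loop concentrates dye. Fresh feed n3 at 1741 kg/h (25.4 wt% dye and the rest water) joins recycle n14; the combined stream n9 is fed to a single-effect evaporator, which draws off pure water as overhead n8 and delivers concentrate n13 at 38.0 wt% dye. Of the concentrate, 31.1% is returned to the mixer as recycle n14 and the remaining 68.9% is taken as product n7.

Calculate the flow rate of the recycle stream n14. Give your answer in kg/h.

Overall dye balance (none leaves overhead): dye in fresh feed = dye in product, i.e. 1741×0.254 = (1−0.311)·n13·0.380.
n13 = 442.21/(0.380×0.689) = 1689 kg/h.
Recycle n14 = 0.311×1689 = 525.28 kg/h.

525.3 kg/h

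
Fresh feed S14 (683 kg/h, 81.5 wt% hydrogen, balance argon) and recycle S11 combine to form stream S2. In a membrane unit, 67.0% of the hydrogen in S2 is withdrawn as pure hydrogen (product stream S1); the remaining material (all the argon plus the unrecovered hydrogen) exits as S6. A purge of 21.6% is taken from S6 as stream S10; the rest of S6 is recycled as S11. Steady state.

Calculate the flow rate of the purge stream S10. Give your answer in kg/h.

argon enters only via S14 and leaves only via the purge: 683×0.185 = 0.216×(argon in S6), and the membrane unit passes all argon, so argon in S2 = argon in S6 = 584.98 kg/h.
hydrogen in S2: m_A = 683×0.815 + (1−0.216)·(1−0.670)·m_A, so m_A = 556.64/0.7413 = 750.92 kg/h.
S6 = (1−0.670)×750.92 + 584.98 = 832.78 kg/h.
Purge S10 = 0.216×832.78 = 179.88 kg/h.

179.9 kg/h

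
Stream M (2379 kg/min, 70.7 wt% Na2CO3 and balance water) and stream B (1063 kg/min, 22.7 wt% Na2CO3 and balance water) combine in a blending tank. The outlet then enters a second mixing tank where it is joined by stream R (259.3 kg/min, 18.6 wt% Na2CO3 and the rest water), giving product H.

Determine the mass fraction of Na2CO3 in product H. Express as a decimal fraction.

0.5326

Overall, product flow = 3701.3 kg/min.
Na2CO3 in = 2379×0.707 + 1063×0.227 + 259.3×0.186 = 1971.5 kg/min.
Na2CO3 fraction in H = 0.5326.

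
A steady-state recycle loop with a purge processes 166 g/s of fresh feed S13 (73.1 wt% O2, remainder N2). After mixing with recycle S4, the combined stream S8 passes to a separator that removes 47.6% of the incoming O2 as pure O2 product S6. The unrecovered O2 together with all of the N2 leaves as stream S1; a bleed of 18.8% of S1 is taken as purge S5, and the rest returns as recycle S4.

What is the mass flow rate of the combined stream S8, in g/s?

N2 enters only via S13 and leaves only via the purge: 166×0.269 = 0.188×(N2 in S1), and the separator passes all N2, so N2 in S8 = N2 in S1 = 237.52 g/s.
O2 in S8: m_A = 166×0.731 + (1−0.188)·(1−0.476)·m_A, so m_A = 121.35/0.5745 = 211.22 g/s.
S8 = 211.22 + 237.52 = 448.74 g/s.

448.7 g/s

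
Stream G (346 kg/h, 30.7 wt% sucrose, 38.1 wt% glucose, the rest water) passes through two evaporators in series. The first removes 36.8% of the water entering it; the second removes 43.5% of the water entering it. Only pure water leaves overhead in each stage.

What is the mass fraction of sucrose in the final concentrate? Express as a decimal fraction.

0.3840

water in feed = 346×0.312 = 107.95 kg/h.
After stage 1: water left = (1−0.368)×107.95 = 68.226; stream total = 306.27 kg/h.
After stage 2: water left = (1−0.435)×68.226 = 38.548; final concentrate = 276.6 kg/h.
sucrose fraction = 106.22/276.6 = 0.3840.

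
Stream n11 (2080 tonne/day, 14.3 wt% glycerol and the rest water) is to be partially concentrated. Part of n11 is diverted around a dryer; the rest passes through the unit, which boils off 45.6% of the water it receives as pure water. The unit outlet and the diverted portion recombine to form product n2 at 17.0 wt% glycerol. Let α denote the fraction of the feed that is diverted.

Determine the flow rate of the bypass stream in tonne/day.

All 2080×0.143 = 297.44 tonne/day of glycerol reaches n2, so n2 = 297.44/0.170 = 1749.6 tonne/day and vapour = 330.35 tonne/day.
The evaporator receives (1−α)·2080 of feed at 0.857 water and removes 0.456 of that water:
0.456×0.857×(1−α)×2080 = 330.35
(1−α) = 330.35/812.85 = 0.4064;  α = 0.5936.
Bypass flow = 0.5936×2080 = 1234.7 tonne/day.

1235 tonne/day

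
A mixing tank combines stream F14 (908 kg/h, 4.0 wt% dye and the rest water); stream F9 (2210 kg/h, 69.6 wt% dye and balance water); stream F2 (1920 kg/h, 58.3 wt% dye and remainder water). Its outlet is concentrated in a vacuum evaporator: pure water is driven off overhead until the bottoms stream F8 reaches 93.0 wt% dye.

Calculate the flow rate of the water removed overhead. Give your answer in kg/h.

dye entering = 908×0.040 + 2210×0.696 + 1920×0.583 = 2693.8 kg/h.
All dye reports to F8, so F8 = 2693.8/0.930 = 2896.6 kg/h.
Total feed = 5038 kg/h; overhead = 5038 − 2896.6 = 2141.4 kg/h.

2141 kg/h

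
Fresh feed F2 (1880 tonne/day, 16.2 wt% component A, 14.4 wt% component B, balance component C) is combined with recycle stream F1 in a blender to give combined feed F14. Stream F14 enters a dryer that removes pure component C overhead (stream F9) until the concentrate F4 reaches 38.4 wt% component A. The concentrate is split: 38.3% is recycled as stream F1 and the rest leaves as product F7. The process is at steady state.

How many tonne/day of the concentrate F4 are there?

1285 tonne/day

Overall component A balance (none leaves overhead): component A in fresh feed = component A in product, i.e. 1880×0.162 = (1−0.383)·F4·0.384.
F4 = 304.56/(0.384×0.617) = 1285.5 tonne/day.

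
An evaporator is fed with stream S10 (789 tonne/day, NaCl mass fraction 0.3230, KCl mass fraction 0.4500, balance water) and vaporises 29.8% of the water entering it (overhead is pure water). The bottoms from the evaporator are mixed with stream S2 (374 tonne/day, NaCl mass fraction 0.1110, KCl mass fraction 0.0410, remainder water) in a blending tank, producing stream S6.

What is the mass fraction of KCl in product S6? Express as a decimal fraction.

0.3338

Vapour removed = 0.298×0.227×789 = 53.373 tonne/day; concentrate = 735.63 tonne/day.
KCl reaching the mixer = 355.05 (from concentrate) + 374×0.041 = 370.38 tonne/day.
Product flow = 735.63 + 374 = 1109.6 tonne/day; KCl fraction = 0.3338.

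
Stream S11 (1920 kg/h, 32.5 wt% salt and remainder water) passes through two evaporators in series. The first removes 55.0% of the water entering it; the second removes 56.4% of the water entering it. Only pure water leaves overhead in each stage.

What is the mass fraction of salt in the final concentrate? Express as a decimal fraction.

0.710

water in feed = 1920×0.675 = 1296 kg/h.
After stage 1: water left = (1−0.550)×1296 = 583.2; stream total = 1207.2 kg/h.
After stage 2: water left = (1−0.564)×583.2 = 254.28; final concentrate = 878.28 kg/h.
salt fraction = 624/878.28 = 0.710.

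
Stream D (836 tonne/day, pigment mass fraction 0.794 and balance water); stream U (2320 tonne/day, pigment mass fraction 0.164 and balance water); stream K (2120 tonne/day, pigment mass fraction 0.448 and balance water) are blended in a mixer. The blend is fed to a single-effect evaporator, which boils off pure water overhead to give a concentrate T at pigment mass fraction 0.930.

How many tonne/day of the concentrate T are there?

2144 tonne/day

pigment entering = 836×0.794 + 2320×0.164 + 2120×0.448 = 1994 tonne/day.
All pigment reports to T, so T = 1994/0.930 = 2144.1 tonne/day.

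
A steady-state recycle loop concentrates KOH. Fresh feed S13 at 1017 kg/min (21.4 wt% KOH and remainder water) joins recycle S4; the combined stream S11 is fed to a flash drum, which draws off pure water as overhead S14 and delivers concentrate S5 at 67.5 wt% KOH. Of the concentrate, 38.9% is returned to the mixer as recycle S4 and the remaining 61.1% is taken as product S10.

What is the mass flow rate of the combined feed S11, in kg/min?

1222 kg/min

Overall KOH balance (none leaves overhead): KOH in fresh feed = KOH in product, i.e. 1017×0.214 = (1−0.389)·S5·0.675.
S5 = 217.64/(0.675×0.611) = 527.7 kg/min.
Recycle S4 = 0.389×527.7 = 205.28 kg/min.
Combined feed S11 = 1017 + 205.28 = 1222.3 kg/min.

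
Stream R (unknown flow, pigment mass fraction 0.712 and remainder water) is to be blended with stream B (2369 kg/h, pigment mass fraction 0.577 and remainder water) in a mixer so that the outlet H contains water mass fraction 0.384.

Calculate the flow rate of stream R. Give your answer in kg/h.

962.4 kg/h

Let R be the unknown flow. Total out = 2369 + R.
water balance: 1002.1 + 0.288·R = 0.384·(2369 + R)
(0.288 − 0.384)·R = 0.384×2369 − 1002.1 = -92.391
R = -92.391 / -0.096 = 962.41 kg/h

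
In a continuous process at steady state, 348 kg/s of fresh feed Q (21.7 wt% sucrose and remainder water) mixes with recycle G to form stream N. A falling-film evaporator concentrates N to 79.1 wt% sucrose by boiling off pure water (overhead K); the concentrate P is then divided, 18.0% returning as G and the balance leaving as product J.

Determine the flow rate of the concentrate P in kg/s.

Overall sucrose balance (none leaves overhead): sucrose in fresh feed = sucrose in product, i.e. 348×0.217 = (1−0.180)·P·0.791.
P = 75.516/(0.791×0.820) = 116.43 kg/s.

116.4 kg/s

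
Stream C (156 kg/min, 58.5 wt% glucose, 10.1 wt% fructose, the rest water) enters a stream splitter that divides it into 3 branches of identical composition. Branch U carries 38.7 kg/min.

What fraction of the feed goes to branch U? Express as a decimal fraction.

Fraction to U = 38.7/156 = 0.2481.

0.248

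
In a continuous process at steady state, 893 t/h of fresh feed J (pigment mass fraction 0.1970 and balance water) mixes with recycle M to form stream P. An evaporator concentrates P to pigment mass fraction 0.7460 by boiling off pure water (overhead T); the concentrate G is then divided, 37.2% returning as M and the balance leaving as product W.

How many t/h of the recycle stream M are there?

Overall pigment balance (none leaves overhead): pigment in fresh feed = pigment in product, i.e. 893×0.197 = (1−0.372)·G·0.746.
G = 175.92/(0.746×0.628) = 375.51 t/h.
Recycle M = 0.372×375.51 = 139.69 t/h.

139.7 t/h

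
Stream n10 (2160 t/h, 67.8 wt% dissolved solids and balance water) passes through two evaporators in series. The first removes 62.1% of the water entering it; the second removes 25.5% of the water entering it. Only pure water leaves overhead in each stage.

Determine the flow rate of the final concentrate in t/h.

water in feed = 2160×0.322 = 695.52 t/h.
After stage 1: water left = (1−0.621)×695.52 = 263.6; stream total = 1728.1 t/h.
After stage 2: water left = (1−0.255)×263.6 = 196.38; final concentrate = 1660.9 t/h.

1661 t/h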